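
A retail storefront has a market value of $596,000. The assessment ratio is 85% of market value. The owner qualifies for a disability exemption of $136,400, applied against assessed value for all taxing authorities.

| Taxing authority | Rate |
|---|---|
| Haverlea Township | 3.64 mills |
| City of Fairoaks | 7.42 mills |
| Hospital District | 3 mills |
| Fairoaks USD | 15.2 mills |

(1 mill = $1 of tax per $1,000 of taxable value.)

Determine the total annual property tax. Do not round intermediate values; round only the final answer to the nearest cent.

$10,832.05

Assessed value = $596,000 × 0.85 = $506,600
Taxable value = $506,600 − $136,400 = $370,200
Haverlea Township: $370,200 × 0.00364 = $1,347.528
City of Fairoaks: $370,200 × 0.00742 = $2,746.884
Hospital District: $370,200 × 0.003 = $1,110.6
Fairoaks USD: $370,200 × 0.0152 = $5,627.04
Total = $1,347.528 + $2,746.884 + $1,110.6 + $5,627.04 = $10,832.052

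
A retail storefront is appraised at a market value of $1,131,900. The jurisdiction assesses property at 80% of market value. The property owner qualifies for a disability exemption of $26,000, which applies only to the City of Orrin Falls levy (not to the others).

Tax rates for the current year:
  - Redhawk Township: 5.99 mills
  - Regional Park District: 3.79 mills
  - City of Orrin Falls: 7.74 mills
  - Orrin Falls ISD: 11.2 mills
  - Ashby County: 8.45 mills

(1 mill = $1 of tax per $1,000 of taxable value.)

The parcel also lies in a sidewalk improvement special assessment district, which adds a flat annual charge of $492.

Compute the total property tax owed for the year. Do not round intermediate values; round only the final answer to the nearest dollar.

Assessed value = $1,131,900 × 0.8 = $905,520
Redhawk Township: $905,520 × 0.00599 = $5,424.0648
Regional Park District: $905,520 × 0.00379 = $3,431.9208
City of Orrin Falls: ($905,520 − $26,000) × 0.00774 = $879,520 × 0.00774 = $6,807.4848
Orrin Falls ISD: $905,520 × 0.0112 = $10,141.824
Ashby County: $905,520 × 0.00845 = $7,651.644
Levies subtotal = $33,456.9384
Total = $33,456.9384 + $492 = $33,948.9384

$33,949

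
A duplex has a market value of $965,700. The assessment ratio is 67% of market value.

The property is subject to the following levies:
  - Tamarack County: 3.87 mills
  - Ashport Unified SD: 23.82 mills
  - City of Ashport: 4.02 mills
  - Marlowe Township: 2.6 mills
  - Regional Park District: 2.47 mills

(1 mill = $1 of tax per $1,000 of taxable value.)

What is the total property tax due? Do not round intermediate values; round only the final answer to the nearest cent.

$23,797.36

Assessed value = $965,700 × 0.67 = $647,019
Tamarack County: $647,019 × 0.00387 = $2,503.96353
Ashport Unified SD: $647,019 × 0.02382 = $15,411.99258
City of Ashport: $647,019 × 0.00402 = $2,601.01638
Marlowe Township: $647,019 × 0.0026 = $1,682.2494
Regional Park District: $647,019 × 0.00247 = $1,598.13693
Total = $2,503.96353 + $15,411.99258 + $2,601.01638 + $1,682.2494 + $1,598.13693 = $23,797.35882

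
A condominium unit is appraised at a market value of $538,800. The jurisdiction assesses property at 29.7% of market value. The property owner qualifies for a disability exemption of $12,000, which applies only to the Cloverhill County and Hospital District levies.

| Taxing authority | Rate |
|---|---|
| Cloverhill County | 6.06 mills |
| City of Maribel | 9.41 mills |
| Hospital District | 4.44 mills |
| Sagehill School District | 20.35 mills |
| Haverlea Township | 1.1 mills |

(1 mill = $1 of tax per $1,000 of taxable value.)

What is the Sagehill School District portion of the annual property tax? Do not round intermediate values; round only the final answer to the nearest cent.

$3,256.48

Assessed value = $538,800 × 0.297 = $160,023.6
Sagehill School District taxable value = $160,023.6 (exemption does not apply)
Sagehill School District levy = $160,023.6 × 0.02035 = $3,256.48026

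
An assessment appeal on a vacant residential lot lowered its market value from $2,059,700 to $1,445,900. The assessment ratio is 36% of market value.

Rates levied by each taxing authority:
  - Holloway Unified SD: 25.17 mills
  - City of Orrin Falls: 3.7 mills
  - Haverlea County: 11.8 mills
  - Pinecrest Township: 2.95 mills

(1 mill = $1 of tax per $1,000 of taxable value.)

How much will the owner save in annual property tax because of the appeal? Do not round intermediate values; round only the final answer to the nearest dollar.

Old assessed value = $2,059,700 × 0.36 = $741,492
New assessed value = $1,445,900 × 0.36 = $520,524
Combined rate = 0.02517 + 0.0037 + 0.0118 + 0.00295 = 0.04362
Old tax = $741,492 × 0.04362 = $32,343.88104
New tax = $520,524 × 0.04362 = $22,705.25688
Reduction = $32,343.88104 − $22,705.25688 = $9,638.62416

$9,639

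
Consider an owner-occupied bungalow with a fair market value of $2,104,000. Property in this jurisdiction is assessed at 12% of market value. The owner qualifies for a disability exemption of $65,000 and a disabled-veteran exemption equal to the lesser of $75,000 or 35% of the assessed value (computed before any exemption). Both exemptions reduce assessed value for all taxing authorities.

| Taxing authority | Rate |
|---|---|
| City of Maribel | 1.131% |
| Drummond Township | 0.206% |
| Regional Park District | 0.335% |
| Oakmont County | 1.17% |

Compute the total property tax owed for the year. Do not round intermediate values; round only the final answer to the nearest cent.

Assessed value = $2,104,000 × 0.12 = $252,480
Disabled-veteran exemption = min($75,000, 35% × $252,480) = min($75,000, $88,368) = $75,000 (dollar cap binds)
Taxable value = $252,480 − $65,000 − $75,000 = $112,480
City of Maribel: $112,480 × 0.01131 = $1,272.1488
Drummond Township: $112,480 × 0.00206 = $231.7088
Regional Park District: $112,480 × 0.00335 = $376.808
Oakmont County: $112,480 × 0.0117 = $1,316.016
Total = $3,196.6816

$3,196.68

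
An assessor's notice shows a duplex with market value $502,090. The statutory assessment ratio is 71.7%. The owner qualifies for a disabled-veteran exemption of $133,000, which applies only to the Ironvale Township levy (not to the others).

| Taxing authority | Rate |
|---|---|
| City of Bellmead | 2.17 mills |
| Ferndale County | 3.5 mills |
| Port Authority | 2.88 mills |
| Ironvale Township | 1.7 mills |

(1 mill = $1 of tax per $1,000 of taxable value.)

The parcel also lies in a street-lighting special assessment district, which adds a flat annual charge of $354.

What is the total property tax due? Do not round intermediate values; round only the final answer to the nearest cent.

Assessed value = $502,090 × 0.717 = $359,998.53
City of Bellmead: $359,998.53 × 0.00217 = $781.1968101
Ferndale County: $359,998.53 × 0.0035 = $1,259.994855
Port Authority: $359,998.53 × 0.00288 = $1,036.7957664
Ironvale Township: ($359,998.53 − $133,000) × 0.0017 = $226,998.53 × 0.0017 = $385.897501
Levies subtotal = $3,463.8849325
Total = $3,463.8849325 + $354 = $3,817.8849325

$3,817.88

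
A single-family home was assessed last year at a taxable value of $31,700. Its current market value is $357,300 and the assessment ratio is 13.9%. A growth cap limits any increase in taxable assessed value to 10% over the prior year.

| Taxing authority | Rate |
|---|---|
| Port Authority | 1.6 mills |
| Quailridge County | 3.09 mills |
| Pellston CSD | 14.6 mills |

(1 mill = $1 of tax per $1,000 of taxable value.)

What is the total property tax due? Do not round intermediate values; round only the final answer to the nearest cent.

$672.64

Uncapped assessed value = $357,300 × 0.139 = $49,664.7
Cap limit = $31,700 × 1.1 = $34,870
Taxable assessed value = min($49,664.7, $34,870) = $34,870 (cap binds)
Port Authority: $34,870 × 0.0016 = $55.792
Quailridge County: $34,870 × 0.00309 = $107.7483
Pellston CSD: $34,870 × 0.0146 = $509.102
Total = $672.6423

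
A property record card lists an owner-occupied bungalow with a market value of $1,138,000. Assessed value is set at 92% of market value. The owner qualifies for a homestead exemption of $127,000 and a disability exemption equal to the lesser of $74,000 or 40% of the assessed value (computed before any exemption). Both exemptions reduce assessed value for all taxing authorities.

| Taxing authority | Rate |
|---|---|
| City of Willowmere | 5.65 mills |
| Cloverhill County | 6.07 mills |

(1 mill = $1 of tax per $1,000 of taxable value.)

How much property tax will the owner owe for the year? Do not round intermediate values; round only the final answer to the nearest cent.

Assessed value = $1,138,000 × 0.92 = $1,046,960
Disability exemption = min($74,000, 40% × $1,046,960) = min($74,000, $418,784) = $74,000 (dollar cap binds)
Taxable value = $1,046,960 − $127,000 − $74,000 = $845,960
City of Willowmere: $845,960 × 0.00565 = $4,779.674
Cloverhill County: $845,960 × 0.00607 = $5,134.9772
Total = $9,914.6512

$9,914.65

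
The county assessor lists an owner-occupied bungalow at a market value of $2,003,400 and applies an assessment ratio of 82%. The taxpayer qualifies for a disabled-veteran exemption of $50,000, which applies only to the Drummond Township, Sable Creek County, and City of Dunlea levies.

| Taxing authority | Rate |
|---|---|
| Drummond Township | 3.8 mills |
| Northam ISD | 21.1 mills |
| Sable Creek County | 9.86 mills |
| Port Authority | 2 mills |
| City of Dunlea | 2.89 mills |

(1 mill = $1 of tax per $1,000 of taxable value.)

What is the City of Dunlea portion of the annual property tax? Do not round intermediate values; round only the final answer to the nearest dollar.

Assessed value = $2,003,400 × 0.82 = $1,642,788
City of Dunlea taxable value = $1,642,788 − $50,000 = $1,592,788
City of Dunlea levy = $1,592,788 × 0.00289 = $4,603.15732

$4,603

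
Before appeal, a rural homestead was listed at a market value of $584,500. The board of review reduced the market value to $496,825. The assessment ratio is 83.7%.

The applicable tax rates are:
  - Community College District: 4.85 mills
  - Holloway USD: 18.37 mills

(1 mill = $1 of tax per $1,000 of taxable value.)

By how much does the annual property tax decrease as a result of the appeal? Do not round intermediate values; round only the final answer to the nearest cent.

$1,703.98

Old assessed value = $584,500 × 0.837 = $489,226.5
New assessed value = $496,825 × 0.837 = $415,842.525
Combined rate = 0.00485 + 0.01837 = 0.02322
Old tax = $489,226.5 × 0.02322 = $11,359.83933
New tax = $415,842.525 × 0.02322 = $9,655.8634305
Reduction = $11,359.83933 − $9,655.8634305 = $1,703.9758995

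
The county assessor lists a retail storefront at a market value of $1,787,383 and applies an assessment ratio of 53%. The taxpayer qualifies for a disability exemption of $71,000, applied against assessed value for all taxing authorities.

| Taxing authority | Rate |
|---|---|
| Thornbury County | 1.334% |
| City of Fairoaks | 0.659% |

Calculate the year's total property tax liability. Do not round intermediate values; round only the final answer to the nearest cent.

Assessed value = $1,787,383 × 0.53 = $947,312.99
Taxable value = $947,312.99 − $71,000 = $876,312.99
Thornbury County: $876,312.99 × 0.01334 = $11,690.0152866
City of Fairoaks: $876,312.99 × 0.00659 = $5,774.9026041
Total = $11,690.0152866 + $5,774.9026041 = $17,464.9178907

$17,464.92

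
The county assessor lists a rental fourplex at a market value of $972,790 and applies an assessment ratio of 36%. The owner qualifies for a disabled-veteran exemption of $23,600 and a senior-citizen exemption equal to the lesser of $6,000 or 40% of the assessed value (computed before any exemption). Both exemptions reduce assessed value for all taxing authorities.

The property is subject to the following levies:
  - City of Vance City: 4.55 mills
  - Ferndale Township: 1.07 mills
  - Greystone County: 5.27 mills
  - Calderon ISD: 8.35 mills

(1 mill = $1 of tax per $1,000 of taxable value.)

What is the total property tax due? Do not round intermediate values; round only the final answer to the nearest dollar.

Assessed value = $972,790 × 0.36 = $350,204.4
Senior-citizen exemption = min($6,000, 40% × $350,204.4) = min($6,000, $140,081.76) = $6,000 (dollar cap binds)
Taxable value = $350,204.4 − $23,600 − $6,000 = $320,604.4
City of Vance City: $320,604.4 × 0.00455 = $1,458.75002
Ferndale Township: $320,604.4 × 0.00107 = $343.046708
Greystone County: $320,604.4 × 0.00527 = $1,689.585188
Calderon ISD: $320,604.4 × 0.00835 = $2,677.04674
Total = $6,168.428656

$6,168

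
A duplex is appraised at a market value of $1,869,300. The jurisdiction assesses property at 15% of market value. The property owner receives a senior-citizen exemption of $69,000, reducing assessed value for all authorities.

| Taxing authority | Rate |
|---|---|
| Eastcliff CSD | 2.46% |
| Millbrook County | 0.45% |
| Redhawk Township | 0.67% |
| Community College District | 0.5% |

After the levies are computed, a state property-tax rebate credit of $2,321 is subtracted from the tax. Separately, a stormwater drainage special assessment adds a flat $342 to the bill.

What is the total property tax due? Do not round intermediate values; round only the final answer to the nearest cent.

$6,645.92

Assessed value = $1,869,300 × 0.15 = $280,395
Taxable value = $280,395 − $69,000 = $211,395
Eastcliff CSD: $211,395 × 0.0246 = $5,200.317
Millbrook County: $211,395 × 0.0045 = $951.2775
Redhawk Township: $211,395 × 0.0067 = $1,416.3465
Community College District: $211,395 × 0.005 = $1,056.975
Levies subtotal = $8,624.916
After credit = $8,624.916 − $2,321 = $6,303.916
Total = $6,303.916 + $342 = $6,645.916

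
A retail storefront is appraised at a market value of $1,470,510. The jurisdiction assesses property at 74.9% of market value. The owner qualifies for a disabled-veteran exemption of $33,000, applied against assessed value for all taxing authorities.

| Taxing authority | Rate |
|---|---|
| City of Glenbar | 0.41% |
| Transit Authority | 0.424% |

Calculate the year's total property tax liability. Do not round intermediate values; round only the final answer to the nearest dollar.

Assessed value = $1,470,510 × 0.749 = $1,101,411.99
Taxable value = $1,101,411.99 − $33,000 = $1,068,411.99
City of Glenbar: $1,068,411.99 × 0.0041 = $4,380.489159
Transit Authority: $1,068,411.99 × 0.00424 = $4,530.0668376
Total = $4,380.489159 + $4,530.0668376 = $8,910.5559966

$8,911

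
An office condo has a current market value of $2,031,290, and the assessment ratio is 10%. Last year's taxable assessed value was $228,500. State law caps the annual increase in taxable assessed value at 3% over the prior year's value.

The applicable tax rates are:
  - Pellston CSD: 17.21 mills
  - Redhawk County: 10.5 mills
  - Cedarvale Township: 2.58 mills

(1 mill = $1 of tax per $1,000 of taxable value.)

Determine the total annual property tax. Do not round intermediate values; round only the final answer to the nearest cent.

$6,152.78

Uncapped assessed value = $2,031,290 × 0.1 = $203,129
Cap limit = $228,500 × 1.03 = $235,355
Taxable assessed value = min($203,129, $235,355) = $203,129 (cap does not bind)
Pellston CSD: $203,129 × 0.01721 = $3,495.85009
Redhawk County: $203,129 × 0.0105 = $2,132.8545
Cedarvale Township: $203,129 × 0.00258 = $524.07282
Total = $6,152.77741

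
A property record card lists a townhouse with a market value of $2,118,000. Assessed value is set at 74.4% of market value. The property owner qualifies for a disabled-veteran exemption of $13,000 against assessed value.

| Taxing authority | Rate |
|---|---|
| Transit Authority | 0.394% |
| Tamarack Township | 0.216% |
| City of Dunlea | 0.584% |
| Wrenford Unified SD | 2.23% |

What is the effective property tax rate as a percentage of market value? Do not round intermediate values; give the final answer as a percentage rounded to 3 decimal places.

Assessed value = $2,118,000 × 0.744 = $1,575,792
Taxable value = $1,575,792 − $13,000 = $1,562,792
Transit Authority: $1,562,792 × 0.00394 = $6,157.40048
Tamarack Township: $1,562,792 × 0.00216 = $3,375.63072
City of Dunlea: $1,562,792 × 0.00584 = $9,126.70528
Wrenford Unified SD: $1,562,792 × 0.0223 = $34,850.2616
Total tax = $53,509.99808
Effective rate = $53,509.99808 ÷ $2,118,000 = 2.526% of market value

2.526%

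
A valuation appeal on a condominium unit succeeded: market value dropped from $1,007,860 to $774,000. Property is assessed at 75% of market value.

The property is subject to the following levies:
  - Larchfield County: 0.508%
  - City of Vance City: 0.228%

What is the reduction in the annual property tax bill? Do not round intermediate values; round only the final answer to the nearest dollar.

Old assessed value = $1,007,860 × 0.75 = $755,895
New assessed value = $774,000 × 0.75 = $580,500
Combined rate = 0.00508 + 0.00228 = 0.00736
Old tax = $755,895 × 0.00736 = $5,563.3872
New tax = $580,500 × 0.00736 = $4,272.48
Reduction = $5,563.3872 − $4,272.48 = $1,290.9072

$1,291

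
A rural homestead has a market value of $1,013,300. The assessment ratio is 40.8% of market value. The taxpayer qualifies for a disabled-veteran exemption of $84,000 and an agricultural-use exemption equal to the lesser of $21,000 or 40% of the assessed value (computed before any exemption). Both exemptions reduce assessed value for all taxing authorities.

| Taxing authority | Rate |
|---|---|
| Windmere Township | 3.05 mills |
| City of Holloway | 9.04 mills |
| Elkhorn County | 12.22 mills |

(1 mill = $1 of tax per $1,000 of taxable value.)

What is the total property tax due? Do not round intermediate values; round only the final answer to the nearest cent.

$7,497.85

Assessed value = $1,013,300 × 0.408 = $413,426.4
Agricultural-use exemption = min($21,000, 40% × $413,426.4) = min($21,000, $165,370.56) = $21,000 (dollar cap binds)
Taxable value = $413,426.4 − $84,000 − $21,000 = $308,426.4
Windmere Township: $308,426.4 × 0.00305 = $940.70052
City of Holloway: $308,426.4 × 0.00904 = $2,788.174656
Elkhorn County: $308,426.4 × 0.01222 = $3,768.970608
Total = $7,497.845784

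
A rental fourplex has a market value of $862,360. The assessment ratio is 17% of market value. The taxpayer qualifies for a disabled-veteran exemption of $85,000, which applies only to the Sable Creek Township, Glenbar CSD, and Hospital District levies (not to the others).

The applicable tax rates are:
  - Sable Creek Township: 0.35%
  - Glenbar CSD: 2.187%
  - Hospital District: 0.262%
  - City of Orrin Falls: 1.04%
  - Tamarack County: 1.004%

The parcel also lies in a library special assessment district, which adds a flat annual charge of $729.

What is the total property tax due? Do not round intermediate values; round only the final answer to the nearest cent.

$5,449.75

Assessed value = $862,360 × 0.17 = $146,601.2
Sable Creek Township: ($146,601.2 − $85,000) × 0.0035 = $61,601.2 × 0.0035 = $215.6042
Glenbar CSD: ($146,601.2 − $85,000) × 0.02187 = $61,601.2 × 0.02187 = $1,347.218244
Hospital District: ($146,601.2 − $85,000) × 0.00262 = $61,601.2 × 0.00262 = $161.395144
City of Orrin Falls: $146,601.2 × 0.0104 = $1,524.65248
Tamarack County: $146,601.2 × 0.01004 = $1,471.876048
Levies subtotal = $4,720.746116
Total = $4,720.746116 + $729 = $5,449.746116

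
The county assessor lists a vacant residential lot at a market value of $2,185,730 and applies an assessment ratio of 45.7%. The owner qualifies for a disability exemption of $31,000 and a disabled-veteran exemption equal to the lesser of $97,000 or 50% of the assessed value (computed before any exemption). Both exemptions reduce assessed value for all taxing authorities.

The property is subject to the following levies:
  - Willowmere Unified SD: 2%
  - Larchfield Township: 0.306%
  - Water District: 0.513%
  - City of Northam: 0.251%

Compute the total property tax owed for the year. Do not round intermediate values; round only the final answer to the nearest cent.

$26,735.97

Assessed value = $2,185,730 × 0.457 = $998,878.61
Disabled-veteran exemption = min($97,000, 50% × $998,878.61) = min($97,000, $499,439.305) = $97,000 (dollar cap binds)
Taxable value = $998,878.61 − $31,000 − $97,000 = $870,878.61
Willowmere Unified SD: $870,878.61 × 0.02 = $17,417.5722
Larchfield Township: $870,878.61 × 0.00306 = $2,664.8885466
Water District: $870,878.61 × 0.00513 = $4,467.6072693
City of Northam: $870,878.61 × 0.00251 = $2,185.9053111
Total = $26,735.973327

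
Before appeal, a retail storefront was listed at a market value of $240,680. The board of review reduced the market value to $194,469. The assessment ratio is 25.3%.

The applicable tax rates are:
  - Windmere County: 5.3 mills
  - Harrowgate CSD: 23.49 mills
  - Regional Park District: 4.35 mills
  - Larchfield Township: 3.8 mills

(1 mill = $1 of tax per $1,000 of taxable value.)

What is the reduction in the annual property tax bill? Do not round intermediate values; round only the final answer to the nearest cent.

Old assessed value = $240,680 × 0.253 = $60,892.04
New assessed value = $194,469 × 0.253 = $49,200.657
Combined rate = 0.0053 + 0.02349 + 0.00435 + 0.0038 = 0.03694
Old tax = $60,892.04 × 0.03694 = $2,249.3519576
New tax = $49,200.657 × 0.03694 = $1,817.47226958
Reduction = $2,249.3519576 − $1,817.47226958 = $431.87968802

$431.88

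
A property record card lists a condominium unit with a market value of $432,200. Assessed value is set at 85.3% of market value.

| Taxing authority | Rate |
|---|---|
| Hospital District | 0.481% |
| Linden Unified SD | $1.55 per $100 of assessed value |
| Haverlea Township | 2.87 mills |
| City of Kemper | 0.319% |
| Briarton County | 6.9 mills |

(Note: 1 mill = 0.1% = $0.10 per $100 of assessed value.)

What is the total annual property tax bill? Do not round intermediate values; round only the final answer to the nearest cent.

$12,265.54

Assessed value = $432,200 × 0.853 = $368,666.6
Hospital District: $368,666.6 × 0.00481 = $1,773.286346
Linden Unified SD: $368,666.6 × 0.0155 = $5,714.3323
Haverlea Township: $368,666.6 × 0.00287 = $1,058.073142
City of Kemper: $368,666.6 × 0.00319 = $1,176.046454
Briarton County: $368,666.6 × 0.0069 = $2,543.79954
Total = $12,265.537782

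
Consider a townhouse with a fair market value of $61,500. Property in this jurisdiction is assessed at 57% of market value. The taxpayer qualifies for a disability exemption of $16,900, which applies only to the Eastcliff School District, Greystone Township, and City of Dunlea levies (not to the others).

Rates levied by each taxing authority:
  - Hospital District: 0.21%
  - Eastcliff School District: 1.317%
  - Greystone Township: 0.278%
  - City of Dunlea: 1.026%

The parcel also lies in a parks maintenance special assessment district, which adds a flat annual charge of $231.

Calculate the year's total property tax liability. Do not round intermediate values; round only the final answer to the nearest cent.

Assessed value = $61,500 × 0.57 = $35,055
Hospital District: $35,055 × 0.0021 = $73.6155
Eastcliff School District: ($35,055 − $16,900) × 0.01317 = $18,155 × 0.01317 = $239.10135
Greystone Township: ($35,055 − $16,900) × 0.00278 = $18,155 × 0.00278 = $50.4709
City of Dunlea: ($35,055 − $16,900) × 0.01026 = $18,155 × 0.01026 = $186.2703
Levies subtotal = $549.45805
Total = $549.45805 + $231 = $780.45805

$780.46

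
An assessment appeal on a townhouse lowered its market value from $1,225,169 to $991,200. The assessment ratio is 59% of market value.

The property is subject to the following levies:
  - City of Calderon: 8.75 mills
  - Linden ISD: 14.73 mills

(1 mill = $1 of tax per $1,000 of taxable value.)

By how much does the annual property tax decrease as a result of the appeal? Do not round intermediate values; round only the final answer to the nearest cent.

$3,241.22

Old assessed value = $1,225,169 × 0.59 = $722,849.71
New assessed value = $991,200 × 0.59 = $584,808
Combined rate = 0.00875 + 0.01473 = 0.02348
Old tax = $722,849.71 × 0.02348 = $16,972.5111908
New tax = $584,808 × 0.02348 = $13,731.29184
Reduction = $16,972.5111908 − $13,731.29184 = $3,241.2193508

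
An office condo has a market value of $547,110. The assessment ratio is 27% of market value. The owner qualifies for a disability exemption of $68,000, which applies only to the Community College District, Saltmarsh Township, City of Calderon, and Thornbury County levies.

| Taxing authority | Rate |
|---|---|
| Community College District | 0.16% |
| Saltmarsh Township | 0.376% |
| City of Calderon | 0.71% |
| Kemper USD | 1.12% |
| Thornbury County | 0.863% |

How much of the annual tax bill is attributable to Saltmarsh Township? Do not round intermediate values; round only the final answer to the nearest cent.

$299.75

Assessed value = $547,110 × 0.27 = $147,719.7
Saltmarsh Township taxable value = $147,719.7 − $68,000 = $79,719.7
Saltmarsh Township levy = $79,719.7 × 0.00376 = $299.746072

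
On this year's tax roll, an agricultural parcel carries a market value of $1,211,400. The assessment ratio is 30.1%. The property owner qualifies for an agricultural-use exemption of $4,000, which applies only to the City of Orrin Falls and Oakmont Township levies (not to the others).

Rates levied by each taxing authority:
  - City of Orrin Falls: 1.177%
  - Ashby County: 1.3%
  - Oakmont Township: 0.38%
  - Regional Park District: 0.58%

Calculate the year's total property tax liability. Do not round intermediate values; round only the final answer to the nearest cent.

Assessed value = $1,211,400 × 0.301 = $364,631.4
City of Orrin Falls: ($364,631.4 − $4,000) × 0.01177 = $360,631.4 × 0.01177 = $4,244.631578
Ashby County: $364,631.4 × 0.013 = $4,740.2082
Oakmont Township: ($364,631.4 − $4,000) × 0.0038 = $360,631.4 × 0.0038 = $1,370.39932
Regional Park District: $364,631.4 × 0.0058 = $2,114.86212
Total = $12,470.101218

$12,470.10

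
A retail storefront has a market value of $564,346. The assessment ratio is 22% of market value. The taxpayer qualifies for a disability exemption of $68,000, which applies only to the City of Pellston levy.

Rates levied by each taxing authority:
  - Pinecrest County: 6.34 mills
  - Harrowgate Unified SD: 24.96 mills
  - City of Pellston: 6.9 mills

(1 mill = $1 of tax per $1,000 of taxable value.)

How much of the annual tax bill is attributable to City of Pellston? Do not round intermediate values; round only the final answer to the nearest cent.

Assessed value = $564,346 × 0.22 = $124,156.12
City of Pellston taxable value = $124,156.12 − $68,000 = $56,156.12
City of Pellston levy = $56,156.12 × 0.0069 = $387.477228

$387.48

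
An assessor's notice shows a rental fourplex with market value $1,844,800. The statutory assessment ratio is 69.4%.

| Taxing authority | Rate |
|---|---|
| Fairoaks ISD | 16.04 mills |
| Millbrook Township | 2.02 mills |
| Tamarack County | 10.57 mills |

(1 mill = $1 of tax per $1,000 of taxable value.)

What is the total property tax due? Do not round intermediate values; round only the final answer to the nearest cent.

Assessed value = $1,844,800 × 0.694 = $1,280,291.2
Fairoaks ISD: $1,280,291.2 × 0.01604 = $20,535.870848
Millbrook Township: $1,280,291.2 × 0.00202 = $2,586.188224
Tamarack County: $1,280,291.2 × 0.01057 = $13,532.677984
Total = $20,535.870848 + $2,586.188224 + $13,532.677984 = $36,654.737056

$36,654.74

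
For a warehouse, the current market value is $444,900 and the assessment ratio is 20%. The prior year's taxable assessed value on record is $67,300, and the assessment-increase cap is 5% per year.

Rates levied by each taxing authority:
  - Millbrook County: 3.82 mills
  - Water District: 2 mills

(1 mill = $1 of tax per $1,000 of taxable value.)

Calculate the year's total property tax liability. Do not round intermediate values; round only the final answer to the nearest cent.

$411.27

Uncapped assessed value = $444,900 × 0.2 = $88,980
Cap limit = $67,300 × 1.05 = $70,665
Taxable assessed value = min($88,980, $70,665) = $70,665 (cap binds)
Millbrook County: $70,665 × 0.00382 = $269.9403
Water District: $70,665 × 0.002 = $141.33
Total = $411.2703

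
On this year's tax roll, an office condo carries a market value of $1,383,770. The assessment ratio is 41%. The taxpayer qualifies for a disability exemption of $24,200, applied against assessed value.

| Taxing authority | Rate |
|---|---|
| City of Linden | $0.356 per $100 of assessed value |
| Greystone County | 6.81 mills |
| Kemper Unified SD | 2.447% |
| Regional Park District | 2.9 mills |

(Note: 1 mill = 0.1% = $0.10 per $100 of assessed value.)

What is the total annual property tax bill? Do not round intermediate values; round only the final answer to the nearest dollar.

$20,498

Assessed value = $1,383,770 × 0.41 = $567,345.7
Taxable value = $567,345.7 − $24,200 = $543,145.7
City of Linden: $543,145.7 × 0.00356 = $1,933.598692
Greystone County: $543,145.7 × 0.00681 = $3,698.822217
Kemper Unified SD: $543,145.7 × 0.02447 = $13,290.775279
Regional Park District: $543,145.7 × 0.0029 = $1,575.12253
Total = $20,498.318718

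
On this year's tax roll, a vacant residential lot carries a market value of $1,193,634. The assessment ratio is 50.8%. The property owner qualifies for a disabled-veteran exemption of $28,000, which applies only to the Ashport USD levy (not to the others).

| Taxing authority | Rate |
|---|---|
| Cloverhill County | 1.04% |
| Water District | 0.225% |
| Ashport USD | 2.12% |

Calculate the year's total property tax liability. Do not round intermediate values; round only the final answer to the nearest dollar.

$19,932

Assessed value = $1,193,634 × 0.508 = $606,366.072
Cloverhill County: $606,366.072 × 0.0104 = $6,306.2071488
Water District: $606,366.072 × 0.00225 = $1,364.323662
Ashport USD: ($606,366.072 − $28,000) × 0.0212 = $578,366.072 × 0.0212 = $12,261.3607264
Total = $19,931.8915372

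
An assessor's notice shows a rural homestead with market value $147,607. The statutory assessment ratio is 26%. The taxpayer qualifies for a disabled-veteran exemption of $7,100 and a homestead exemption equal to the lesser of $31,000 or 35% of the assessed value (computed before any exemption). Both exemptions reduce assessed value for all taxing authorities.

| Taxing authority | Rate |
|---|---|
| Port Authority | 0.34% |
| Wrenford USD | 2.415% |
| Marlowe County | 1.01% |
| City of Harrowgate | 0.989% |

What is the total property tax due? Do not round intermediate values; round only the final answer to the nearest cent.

$848.38

Assessed value = $147,607 × 0.26 = $38,377.82
Homestead exemption = min($31,000, 35% × $38,377.82) = min($31,000, $13,432.237) = $13,432.237 (percentage binds)
Taxable value = $38,377.82 − $7,100 − $13,432.237 = $17,845.583
Port Authority: $17,845.583 × 0.0034 = $60.6749822
Wrenford USD: $17,845.583 × 0.02415 = $430.97082945
Marlowe County: $17,845.583 × 0.0101 = $180.2403883
City of Harrowgate: $17,845.583 × 0.00989 = $176.49281587
Total = $848.37901582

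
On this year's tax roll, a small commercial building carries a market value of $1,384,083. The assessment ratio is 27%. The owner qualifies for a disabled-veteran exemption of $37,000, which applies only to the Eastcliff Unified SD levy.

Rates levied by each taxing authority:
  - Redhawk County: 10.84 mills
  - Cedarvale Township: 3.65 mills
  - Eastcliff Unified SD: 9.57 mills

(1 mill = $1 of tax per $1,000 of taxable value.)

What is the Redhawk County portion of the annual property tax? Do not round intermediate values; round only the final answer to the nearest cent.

Assessed value = $1,384,083 × 0.27 = $373,702.41
Redhawk County taxable value = $373,702.41 (exemption does not apply)
Redhawk County levy = $373,702.41 × 0.01084 = $4,050.9341244

$4,050.93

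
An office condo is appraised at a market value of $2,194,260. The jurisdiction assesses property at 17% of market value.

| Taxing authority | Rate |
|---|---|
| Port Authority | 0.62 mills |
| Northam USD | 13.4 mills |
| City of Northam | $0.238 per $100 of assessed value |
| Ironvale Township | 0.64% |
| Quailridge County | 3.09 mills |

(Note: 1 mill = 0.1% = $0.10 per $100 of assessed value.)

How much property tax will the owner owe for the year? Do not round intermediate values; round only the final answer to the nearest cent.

$9,657.60

Assessed value = $2,194,260 × 0.17 = $373,024.2
Port Authority: $373,024.2 × 0.00062 = $231.275004
Northam USD: $373,024.2 × 0.0134 = $4,998.52428
City of Northam: $373,024.2 × 0.00238 = $887.797596
Ironvale Township: $373,024.2 × 0.0064 = $2,387.35488
Quailridge County: $373,024.2 × 0.00309 = $1,152.644778
Total = $9,657.596538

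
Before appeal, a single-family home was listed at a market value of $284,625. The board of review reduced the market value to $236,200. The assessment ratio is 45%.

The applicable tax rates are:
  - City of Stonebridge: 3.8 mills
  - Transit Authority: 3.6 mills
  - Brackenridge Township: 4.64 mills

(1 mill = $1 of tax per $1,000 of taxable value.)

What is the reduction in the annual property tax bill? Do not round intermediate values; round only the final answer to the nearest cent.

$262.37

Old assessed value = $284,625 × 0.45 = $128,081.25
New assessed value = $236,200 × 0.45 = $106,290
Combined rate = 0.0038 + 0.0036 + 0.00464 = 0.01204
Old tax = $128,081.25 × 0.01204 = $1,542.09825
New tax = $106,290 × 0.01204 = $1,279.7316
Reduction = $1,542.09825 − $1,279.7316 = $262.36665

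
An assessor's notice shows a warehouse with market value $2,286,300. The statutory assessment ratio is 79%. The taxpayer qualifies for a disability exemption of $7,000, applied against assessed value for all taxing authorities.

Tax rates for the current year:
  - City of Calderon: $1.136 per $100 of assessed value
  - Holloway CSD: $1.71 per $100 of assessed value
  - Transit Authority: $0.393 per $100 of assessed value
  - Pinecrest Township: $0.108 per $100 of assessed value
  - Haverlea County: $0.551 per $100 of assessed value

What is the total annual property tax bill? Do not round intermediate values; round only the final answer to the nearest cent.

Assessed value = $2,286,300 × 0.79 = $1,806,177
Taxable value = $1,806,177 − $7,000 = $1,799,177
City of Calderon: $1,799,177 × 0.01136 = $20,438.65072
Holloway CSD: $1,799,177 × 0.0171 = $30,765.9267
Transit Authority: $1,799,177 × 0.00393 = $7,070.76561
Pinecrest Township: $1,799,177 × 0.00108 = $1,943.11116
Haverlea County: $1,799,177 × 0.00551 = $9,913.46527
Total = $20,438.65072 + $30,765.9267 + $7,070.76561 + $1,943.11116 + $9,913.46527 = $70,131.91946

$70,131.92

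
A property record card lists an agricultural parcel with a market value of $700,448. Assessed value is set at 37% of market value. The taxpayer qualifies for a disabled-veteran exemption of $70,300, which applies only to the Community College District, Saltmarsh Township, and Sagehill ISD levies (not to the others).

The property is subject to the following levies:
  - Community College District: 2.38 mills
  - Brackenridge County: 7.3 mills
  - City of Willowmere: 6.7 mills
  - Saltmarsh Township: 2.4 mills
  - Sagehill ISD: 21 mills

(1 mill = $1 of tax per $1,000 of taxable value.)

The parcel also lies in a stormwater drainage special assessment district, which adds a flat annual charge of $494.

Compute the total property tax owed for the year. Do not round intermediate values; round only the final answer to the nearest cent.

Assessed value = $700,448 × 0.37 = $259,165.76
Community College District: ($259,165.76 − $70,300) × 0.00238 = $188,865.76 × 0.00238 = $449.5005088
Brackenridge County: $259,165.76 × 0.0073 = $1,891.910048
City of Willowmere: $259,165.76 × 0.0067 = $1,736.410592
Saltmarsh Township: ($259,165.76 − $70,300) × 0.0024 = $188,865.76 × 0.0024 = $453.277824
Sagehill ISD: ($259,165.76 − $70,300) × 0.021 = $188,865.76 × 0.021 = $3,966.18096
Levies subtotal = $8,497.2799328
Total = $8,497.2799328 + $494 = $8,991.2799328

$8,991.28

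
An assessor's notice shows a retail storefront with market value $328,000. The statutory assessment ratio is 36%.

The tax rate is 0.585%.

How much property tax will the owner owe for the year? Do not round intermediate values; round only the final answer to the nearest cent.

Assessed value = $328,000 × 0.36 = $118,080
Tax = $118,080 × 0.00585 = $690.768

$690.77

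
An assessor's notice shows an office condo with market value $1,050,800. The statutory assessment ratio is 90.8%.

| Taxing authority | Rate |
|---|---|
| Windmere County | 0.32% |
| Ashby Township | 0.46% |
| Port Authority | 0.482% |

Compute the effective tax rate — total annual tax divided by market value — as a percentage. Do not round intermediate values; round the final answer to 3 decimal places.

1.146%

Assessed value = $1,050,800 × 0.908 = $954,126.4
Windmere County: $954,126.4 × 0.0032 = $3,053.20448
Ashby Township: $954,126.4 × 0.0046 = $4,388.98144
Port Authority: $954,126.4 × 0.00482 = $4,598.889248
Total tax = $12,041.075168
Effective rate = $12,041.075168 ÷ $1,050,800 = 1.146% of market value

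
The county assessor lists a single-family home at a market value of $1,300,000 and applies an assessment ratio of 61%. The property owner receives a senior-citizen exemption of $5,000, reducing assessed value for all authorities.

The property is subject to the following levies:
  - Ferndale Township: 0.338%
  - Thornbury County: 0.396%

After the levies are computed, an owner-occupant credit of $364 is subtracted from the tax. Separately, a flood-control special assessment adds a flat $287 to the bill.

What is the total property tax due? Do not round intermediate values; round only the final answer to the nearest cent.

$5,706.92

Assessed value = $1,300,000 × 0.61 = $793,000
Taxable value = $793,000 − $5,000 = $788,000
Ferndale Township: $788,000 × 0.00338 = $2,663.44
Thornbury County: $788,000 × 0.00396 = $3,120.48
Levies subtotal = $5,783.92
After credit = $5,783.92 − $364 = $5,419.92
Total = $5,419.92 + $287 = $5,706.92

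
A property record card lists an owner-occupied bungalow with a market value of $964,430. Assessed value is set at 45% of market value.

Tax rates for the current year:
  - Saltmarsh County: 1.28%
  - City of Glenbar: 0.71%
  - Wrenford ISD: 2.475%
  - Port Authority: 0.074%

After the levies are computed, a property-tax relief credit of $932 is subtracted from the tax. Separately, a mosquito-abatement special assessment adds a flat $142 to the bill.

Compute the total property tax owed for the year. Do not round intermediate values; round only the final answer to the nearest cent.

$18,908.96

Assessed value = $964,430 × 0.45 = $433,993.5
Saltmarsh County: $433,993.5 × 0.0128 = $5,555.1168
City of Glenbar: $433,993.5 × 0.0071 = $3,081.35385
Wrenford ISD: $433,993.5 × 0.02475 = $10,741.339125
Port Authority: $433,993.5 × 0.00074 = $321.15519
Levies subtotal = $19,698.964965
After credit = $19,698.964965 − $932 = $18,766.964965
Total = $18,766.964965 + $142 = $18,908.964965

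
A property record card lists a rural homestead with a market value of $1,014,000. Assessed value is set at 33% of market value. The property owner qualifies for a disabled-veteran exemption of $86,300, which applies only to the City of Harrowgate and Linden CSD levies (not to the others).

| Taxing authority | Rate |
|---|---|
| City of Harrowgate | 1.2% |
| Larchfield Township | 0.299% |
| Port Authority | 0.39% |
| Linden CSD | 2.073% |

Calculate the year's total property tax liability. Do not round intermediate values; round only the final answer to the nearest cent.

Assessed value = $1,014,000 × 0.33 = $334,620
City of Harrowgate: ($334,620 − $86,300) × 0.012 = $248,320 × 0.012 = $2,979.84
Larchfield Township: $334,620 × 0.00299 = $1,000.5138
Port Authority: $334,620 × 0.0039 = $1,305.018
Linden CSD: ($334,620 − $86,300) × 0.02073 = $248,320 × 0.02073 = $5,147.6736
Total = $10,433.0454

$10,433.05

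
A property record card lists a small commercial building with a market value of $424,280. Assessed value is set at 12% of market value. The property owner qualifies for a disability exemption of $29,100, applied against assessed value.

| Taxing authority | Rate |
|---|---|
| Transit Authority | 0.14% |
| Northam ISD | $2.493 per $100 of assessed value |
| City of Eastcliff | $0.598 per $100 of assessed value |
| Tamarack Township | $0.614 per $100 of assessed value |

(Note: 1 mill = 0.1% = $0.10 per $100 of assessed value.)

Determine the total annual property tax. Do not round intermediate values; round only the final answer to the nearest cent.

$838.73

Assessed value = $424,280 × 0.12 = $50,913.6
Taxable value = $50,913.6 − $29,100 = $21,813.6
Transit Authority: $21,813.6 × 0.0014 = $30.53904
Northam ISD: $21,813.6 × 0.02493 = $543.813048
City of Eastcliff: $21,813.6 × 0.00598 = $130.445328
Tamarack Township: $21,813.6 × 0.00614 = $133.935504
Total = $838.73292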